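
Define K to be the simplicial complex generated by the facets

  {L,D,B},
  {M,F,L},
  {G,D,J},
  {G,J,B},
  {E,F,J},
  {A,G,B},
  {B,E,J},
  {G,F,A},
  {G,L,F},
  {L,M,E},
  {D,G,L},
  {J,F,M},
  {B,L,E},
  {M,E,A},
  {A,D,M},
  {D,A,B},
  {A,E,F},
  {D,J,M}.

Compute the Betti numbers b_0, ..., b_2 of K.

Order the vertices as A < B < D < E < F < G < J < L < M. Listing each simplex with vertices in this order, K has dimension 2 with simplices:

  0-simplices (9): A, B, D, E, F, G, J, L, M
  1-simplices (27): AB, AD, AE, AF, AG, AM, BD, BE, BG, BJ, BL, DG, DJ, DL, DM, EF, EJ, EL, EM, FG, FJ, FL, FM, GJ, GL, JM, LM
  2-simplices (18): ABD, ABG, ADM, AEF, AEM, AFG, BDL, BEJ, BEL, BGJ, DGJ, DGL, DJM, EFJ, ELM, FGL, FJM, FLM

Hence C_0 ≅ Z^9, C_1 ≅ Z^27, C_2 ≅ Z^18.

∂_1: C_1 → C_0 sends each edge [p,q] (with p < q) to q − p. For instance
  ∂DJ = J − D.
This gives a 9×27 integer matrix of rank 8; reducing to Smith normal form yields diagonal entries (1,1,1,1,1,1,1,1).

Boundary ∂_2: C_2 → C_1 maps a triangle to the signed sum of its edges. For instance
  ∂AEM = EM − AM + AE,
  ∂FGL = GL − FL + FG.
This gives a 27×18 integer matrix of rank 18; reducing to Smith normal form yields diagonal entries (1,1,1,1,1,1,1,1,1,1,1,1,1,1,1,1,1,2).

Reading off H_k = ker ∂_k / im ∂_{k+1}:

  H_0: rank C_0 − rank ∂_1 = 9 − 8 = 1, and the invariant factors of ∂_1 are all 1, so H_0 = Z.
  H_1: rank ker ∂_1 − rank ∂_2 = (27 − 8) − 18 = 1, and ∂_2 has invariant factor 2 > 1, so H_1 = Z ⊕ Z/2.
  H_2: rank ker ∂_2 − rank ∂_3 = (18 − 18) − 0 = 0, and there is no ∂_3, so H_2 = 0.

(K is a triangulation of the Klein bottle.)

Hence the Betti numbers are b_0 = 1, b_1 = 1, b_2 = 0.

b_0 = 1, b_1 = 1, b_2 = 0.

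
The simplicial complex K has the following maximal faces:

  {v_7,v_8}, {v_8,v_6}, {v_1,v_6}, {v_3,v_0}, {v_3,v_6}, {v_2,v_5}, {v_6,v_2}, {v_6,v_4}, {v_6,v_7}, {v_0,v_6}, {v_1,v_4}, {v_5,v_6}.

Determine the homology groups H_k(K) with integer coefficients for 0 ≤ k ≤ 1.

H_0 ≅ Z,  H_1 ≅ Z^4.

K has 9 vertices, 12 edges.
rank ∂_0 = 0, rank ∂_1 = 8 ⇒ b_0 = 9 − 0 − 8 = 1; all invariant factors of ∂_1 are 1 so no torsion. So H_0 = Z.
rank ∂_1 = 8, rank ∂_2 = 0 ⇒ b_1 = 12 − 8 − 0 = 4. So H_1 = Z^4.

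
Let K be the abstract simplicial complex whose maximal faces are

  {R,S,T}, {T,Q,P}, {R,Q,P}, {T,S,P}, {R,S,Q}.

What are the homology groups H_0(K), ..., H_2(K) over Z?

We work with the vertex ordering P < Q < R < S < T. The simplices of K, each written with vertices in increasing order, are:

  0-simplices (5): P, Q, R, S, T
  1-simplices (10): PQ, PR, PS, PT, QR, QS, QT, RS, RT, ST
  2-simplices (5): PQR, PQT, PST, QRS, RST

giving chain groups C_0 ≅ Z^5, C_1 ≅ Z^10, C_2 ≅ Z^5.

∂_1: C_1 → C_0 maps an edge to its endpoints' difference, ∂[p,q] = q − p.
As a 5×10 matrix over Z this has rank 4, with invariant factors (1,1,1,1).

The boundary map ∂_2: C_2 → C_1 sends each 2-simplex [p,q,r] to [q,r] − [p,r] + [p,q]. For instance
  ∂QRS = RS − QS + QR,
  ∂RST = ST − RT + RS.
The resulting 10×5 matrix has rank 5, and its Smith normal form has invariant factors (1,1,1,1,1).

Now H_k = ker ∂_k / im ∂_{k+1}, so:

  H_0: rank C_0 − rank ∂_1 = 5 − 4 = 1, and the invariant factors of ∂_1 are all 1, so H_0 = Z.
  H_1: rank ker ∂_1 − rank ∂_2 = (10 − 4) − 5 = 1, and the invariant factors of ∂_2 are all 1, so H_1 = Z.
  H_2: rank ker ∂_2 − rank ∂_3 = (5 − 5) − 0 = 0, and there is no ∂_3, so H_2 = 0.

As a check, the Euler characteristic is 5 − 10 + 5 = 0, which agrees with 1 − 1 + 0 = 0.

H_0 = Z,  H_1 = Z,  H_2 = 0.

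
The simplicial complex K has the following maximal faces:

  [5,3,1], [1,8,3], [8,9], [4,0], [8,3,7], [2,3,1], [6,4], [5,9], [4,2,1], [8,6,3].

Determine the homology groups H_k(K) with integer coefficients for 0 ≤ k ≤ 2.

We work with the vertex ordering 0 < 1 < 2 < 3 < 4 < 5 < 6 < 7 < 8 < 9. The simplices of K, each written with vertices in increasing order, are:

  0-simplices (10): [0], [1], [2], [3], [4], [5], [6], [7], [8], [9]
  1-simplices (17): [0,4], [1,2], [1,3], [1,4], [1,5], [1,8], [2,3], [2,4], [3,5], [3,6], [3,7], [3,8], [4,6], [5,9], [6,8], [7,8], [8,9]
  2-simplices (6): [1,2,3], [1,2,4], [1,3,5], [1,3,8], [3,6,8], [3,7,8]

giving chain groups C_0 ≅ Z^10, C_1 ≅ Z^17, C_2 ≅ Z^6.

∂_1: C_1 → C_0 maps an edge to its endpoints' difference, ∂[p,q] = q − p. For instance
  ∂[7,8] = [8] − [7].
The resulting 10×17 matrix has rank 9, and its Smith normal form has invariant factors (1,1,1,1,1,1,1,1,1).

Boundary ∂_2: C_2 → C_1 maps a triangle to the signed sum of its edges. For instance
  ∂[3,7,8] = [7,8] − [3,8] + [3,7],
  ∂[3,6,8] = [6,8] − [3,8] + [3,6].
As a 17×6 matrix over Z this has rank 6, with invariant factors (1,1,1,1,1,1).

Now H_k = ker ∂_k / im ∂_{k+1}, so:

  H_0: rank C_0 − rank ∂_1 = 10 − 9 = 1, and the invariant factors of ∂_1 are all 1, so H_0 ≅ Z.
  H_1: rank ker ∂_1 − rank ∂_2 = (17 − 9) − 6 = 2, and the invariant factors of ∂_2 are all 1, so H_1 ≅ Z^2.
  H_2: rank ker ∂_2 − rank ∂_3 = (6 − 6) − 0 = 0, and there is no ∂_3, so H_2 ≅ 0.

H_0 ≅ Z,  H_1 ≅ Z^2,  H_2 = 0.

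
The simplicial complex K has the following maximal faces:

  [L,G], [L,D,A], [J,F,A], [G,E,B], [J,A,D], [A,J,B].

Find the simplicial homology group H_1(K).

Take the total order A < B < D < E < F < G < J < L on the vertex set. Then K (dimension 2) consists of the simplices:

  0-simplices (8): A, B, D, E, F, G, J, L
  1-simplices (13): AB, AD, AF, AJ, AL, BE, BG, BJ, DJ, DL, EG, FJ, GL
  2-simplices (5): ABJ, ADJ, ADL, AFJ, BEG

giving chain groups C_0 ≅ Z^8, C_1 ≅ Z^13, C_2 ≅ Z^5.

The boundary map ∂_1: C_1 → C_0 sends each edge [p,q] (with p < q) to q − p.
As a 8×13 matrix over Z this has rank 7, with invariant factors (1,1,1,1,1,1,1).

Boundary ∂_2: C_2 → C_1 acts by ∂[p,q,r] = [q,r] − [p,r] + [p,q]. For instance
  ∂ADJ = DJ − AJ + AD,
  ∂ADL = DL − AL + AD.
As a 13×5 matrix over Z this has rank 5, with invariant factors (1,1,1,1,1).

Reading off H_k = ker ∂_k / im ∂_{k+1}:

  H_1: rank ker ∂_1 − rank ∂_2 = (13 − 7) − 5 = 1, and the invariant factors of ∂_2 are all 1, so H_1 = Z.

H_1 ≅ Z.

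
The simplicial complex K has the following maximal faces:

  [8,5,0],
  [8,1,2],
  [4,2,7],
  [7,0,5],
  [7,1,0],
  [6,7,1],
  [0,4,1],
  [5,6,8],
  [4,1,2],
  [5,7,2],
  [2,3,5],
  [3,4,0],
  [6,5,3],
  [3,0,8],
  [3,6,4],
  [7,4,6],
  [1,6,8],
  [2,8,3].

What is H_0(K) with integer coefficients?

H_0 ≅ Z.

Take the total order 0 < 1 < 2 < 3 < 4 < 5 < 6 < 7 < 8 on the vertex set. Then K (dimension 2) consists of the simplices:

  0-simplices (9): [0], [1], [2], [3], [4], [5], [6], [7], [8]
  1-simplices (27): (27 of them)
  2-simplices (18): [0,1,4], [0,1,7], [0,3,4], [0,3,8], [0,5,7], [0,5,8], [1,2,4], [1,2,8], [1,6,7], [1,6,8], [2,3,5], [2,3,8], [2,4,7], [2,5,7], [3,4,6], [3,5,6], [4,6,7], [5,6,8]

so the chain groups are C_0 ≅ Z^9, C_1 ≅ Z^27, C_2 ≅ Z^18.

∂_1: C_1 → C_0 is given by ∂[p,q] = [q] − [p]. For instance
  ∂[1,7] = [7] − [1].
The resulting 9×27 matrix has rank 8, and its Smith normal form has invariant factors (1,1,1,1,1,1,1,1).

The boundary map ∂_2: C_2 → C_1 sends each 2-simplex [p,q,r] to [q,r] − [p,r] + [p,q]. For instance
  ∂[0,3,8] = [3,8] − [0,8] + [0,3],
  ∂[3,4,6] = [4,6] − [3,6] + [3,4].
This gives a 27×18 integer matrix of rank 18; reducing to Smith normal form yields diagonal entries (1,1,1,1,1,1,1,1,1,1,1,1,1,1,1,1,1,2).

Reading off H_k = ker ∂_k / im ∂_{k+1}:

  H_0: rank C_0 − rank ∂_1 = 9 − 8 = 1, and the invariant factors of ∂_1 are all 1, so H_0 = Z.

(K is a triangulation of the Klein bottle.)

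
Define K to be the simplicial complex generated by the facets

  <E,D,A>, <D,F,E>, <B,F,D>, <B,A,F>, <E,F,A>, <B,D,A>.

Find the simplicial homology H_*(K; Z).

H_0 = Z,  H_1 = 0,  H_2 = Z.

Fix the vertex order A < B < D < E < F and write every simplex with vertices in increasing order. Then dim K = 2 and the simplices of K are:

  0-simplices (5): A, B, D, E, F
  1-simplices (9): AB, AD, AE, AF, BD, BF, DE, DF, EF
  2-simplices (6): ABD, ABF, ADE, AEF, BDF, DEF

Hence C_0 ≅ Z^5, C_1 ≅ Z^9, C_2 ≅ Z^6.

∂_1: C_1 → C_0 is given by ∂[p,q] = [q] − [p]. For instance
  ∂AB = B − A.
The resulting 5×9 matrix has rank 4, and its Smith normal form has invariant factors (1,1,1,1).

Boundary ∂_2: C_2 → C_1 maps a triangle to the signed sum of its edges. For instance
  ∂ABD = BD − AD + AB,
  ∂ADE = DE − AE + AD.
The 9×6 boundary matrix has rank 5 and Smith normal form diag(1,1,1,1,1).

Computing H_k = (kernel of ∂_k) / (image of ∂_{k+1}):

  H_0: rank C_0 − rank ∂_1 = 5 − 4 = 1, and the invariant factors of ∂_1 are all 1, so H_0 = Z.
  H_1: rank ker ∂_1 − rank ∂_2 = (9 − 4) − 5 = 0, and the invariant factors of ∂_2 are all 1, so H_1 = 0.
  H_2: rank ker ∂_2 − rank ∂_3 = (6 − 5) − 0 = 1, and there is no ∂_3, so H_2 = Z.

As a check, the Euler characteristic is 5 − 9 + 6 = 2, which agrees with 1 − 0 + 1 = 2.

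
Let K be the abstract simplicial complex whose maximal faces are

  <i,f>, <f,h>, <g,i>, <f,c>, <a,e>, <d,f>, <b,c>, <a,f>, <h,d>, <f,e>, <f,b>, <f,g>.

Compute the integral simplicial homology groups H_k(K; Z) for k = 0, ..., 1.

H_0 = Z,  H_1 = Z^4.

Fix the vertex order a < b < c < d < e < f < g < h < i and write every simplex with vertices in increasing order. Then dim K = 1 and the simplices of K are:

  0-simplices (9): a, b, c, d, e, f, g, h, i
  1-simplices (12): ae, af, bc, bf, cf, df, dh, ef, fg, fh, fi, gi

so the chain groups are C_0 ≅ Z^9, C_1 ≅ Z^12.

Boundary ∂_1: C_1 → C_0 is given by ∂[p,q] = [q] − [p].
As a 9×12 matrix over Z this has rank 8, with invariant factors (1,1,1,1,1,1,1,1).

From H_k ≅ ker(∂_k) / im(∂_{k+1}) we obtain:

  H_0: rank C_0 − rank ∂_1 = 9 − 8 = 1, and the invariant factors of ∂_1 are all 1, so H_0 = Z.
  H_1: rank ker ∂_1 − rank ∂_2 = (12 − 8) − 0 = 4, and there is no ∂_2, so H_1 = Z^4.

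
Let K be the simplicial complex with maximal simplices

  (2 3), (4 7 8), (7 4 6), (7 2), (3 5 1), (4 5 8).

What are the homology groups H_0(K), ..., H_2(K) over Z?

We work with the vertex ordering 1 < 2 < 3 < 4 < 5 < 6 < 7 < 8. The simplices of K, each written with vertices in increasing order, are:

  0-simplices (8): [1], [2], [3], [4], [5], [6], [7], [8]
  1-simplices (12): [1,3], [1,5], [2,3], [2,7], [3,5], [4,5], [4,6], [4,7], [4,8], [5,8], [6,7], [7,8]
  2-simplices (4): [1,3,5], [4,5,8], [4,6,7], [4,7,8]

so the chain groups are C_0 ≅ Z^8, C_1 ≅ Z^12, C_2 ≅ Z^4.

The boundary map ∂_1: C_1 → C_0 sends each edge [p,q] (with p < q) to q − p.
As a 8×12 matrix over Z this has rank 7, with invariant factors (1,1,1,1,1,1,1).

Boundary ∂_2: C_2 → C_1 acts by ∂[p,q,r] = [q,r] − [p,r] + [p,q]. For instance
  ∂[4,5,8] = [5,8] − [4,8] + [4,5],
  ∂[1,3,5] = [3,5] − [1,5] + [1,3].
The 12×4 boundary matrix has rank 4 and Smith normal form diag(1,1,1,1).

Reading off H_k = ker ∂_k / im ∂_{k+1}:

  H_0: rank C_0 − rank ∂_1 = 8 − 7 = 1, and the invariant factors of ∂_1 are all 1, so H_0 = Z.
  H_1: rank ker ∂_1 − rank ∂_2 = (12 − 7) − 4 = 1, and the invariant factors of ∂_2 are all 1, so H_1 = Z.
  H_2: rank ker ∂_2 − rank ∂_3 = (4 − 4) − 0 = 0, and there is no ∂_3, so H_2 = 0.

H_0 ≅ Z,  H_1 ≅ Z,  H_2 = 0.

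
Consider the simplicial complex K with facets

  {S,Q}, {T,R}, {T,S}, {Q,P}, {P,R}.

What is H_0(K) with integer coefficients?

Take the total order P < Q < R < S < T on the vertex set. Then K (dimension 1) consists of the simplices:

  0-simplices (5): P, Q, R, S, T
  1-simplices (5): PQ, PR, QS, RT, ST

so the chain groups are C_0 ≅ Z^5, C_1 ≅ Z^5.

Boundary ∂_1: C_1 → C_0 sends each edge [p,q] (with p < q) to q − p. For instance
  ∂PR = R − P.
This gives a 5×5 integer matrix of rank 4; reducing to Smith normal form yields diagonal entries (1,1,1,1).

From H_k ≅ ker(∂_k) / im(∂_{k+1}) we obtain:

  H_0: rank C_0 − rank ∂_1 = 5 − 4 = 1, and the invariant factors of ∂_1 are all 1, so H_0 = Z.

H_0 ≅ Z.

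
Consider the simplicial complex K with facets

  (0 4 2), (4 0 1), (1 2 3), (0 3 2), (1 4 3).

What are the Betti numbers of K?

b_0 = 1, b_1 = 1, b_2 = 0.

Fix the vertex order 0 < 1 < 2 < 3 < 4 and write every simplex with vertices in increasing order. Then dim K = 2 and the simplices of K are:

  0-simplices (5): [0], [1], [2], [3], [4]
  1-simplices (10): [0,1], [0,2], [0,3], [0,4], [1,2], [1,3], [1,4], [2,3], [2,4], [3,4]
  2-simplices (5): [0,1,4], [0,2,3], [0,2,4], [1,2,3], [1,3,4]

Hence C_0 ≅ Z^5, C_1 ≅ Z^10, C_2 ≅ Z^5.

∂_1: C_1 → C_0 sends each edge [p,q] (with p < q) to q − p. For instance
  ∂[1,2] = [2] − [1].
This gives a 5×10 integer matrix of rank 4; reducing to Smith normal form yields diagonal entries (1,1,1,1).

Boundary ∂_2: C_2 → C_1 sends each 2-simplex [p,q,r] to [q,r] − [p,r] + [p,q]. For instance
  ∂[0,2,4] = [2,4] − [0,4] + [0,2],
  ∂[1,3,4] = [3,4] − [1,4] + [1,3].
This gives a 10×5 integer matrix of rank 5; reducing to Smith normal form yields diagonal entries (1,1,1,1,1).

Reading off H_k = ker ∂_k / im ∂_{k+1}:

  H_0: rank C_0 − rank ∂_1 = 5 − 4 = 1, and the invariant factors of ∂_1 are all 1, so H_0 ≅ Z.
  H_1: rank ker ∂_1 − rank ∂_2 = (10 − 4) − 5 = 1, and the invariant factors of ∂_2 are all 1, so H_1 ≅ Z.
  H_2: rank ker ∂_2 − rank ∂_3 = (5 − 5) − 0 = 0, and there is no ∂_3, so H_2 ≅ 0.

Hence the Betti numbers are b_0 = 1, b_1 = 1, b_2 = 0.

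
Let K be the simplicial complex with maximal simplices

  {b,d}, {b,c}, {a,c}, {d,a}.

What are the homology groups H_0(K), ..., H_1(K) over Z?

H_0 = Z,  H_1 = Z.

We work with the vertex ordering a < b < c < d. The simplices of K, each written with vertices in increasing order, are:

  0-simplices (4): a, b, c, d
  1-simplices (4): ac, ad, bc, bd

so the chain groups are C_0 ≅ Z^4, C_1 ≅ Z^4.

Boundary ∂_1: C_1 → C_0 maps an edge to its endpoints' difference, ∂[p,q] = q − p.
The 4×4 boundary matrix has rank 3 and Smith normal form diag(1,1,1).

Computing H_k = (kernel of ∂_k) / (image of ∂_{k+1}):

  H_0: rank C_0 − rank ∂_1 = 4 − 3 = 1, and the invariant factors of ∂_1 are all 1, so H_0 ≅ Z.
  H_1: rank ker ∂_1 − rank ∂_2 = (4 − 3) − 0 = 1, and there is no ∂_2, so H_1 ≅ Z.

(K is a triangulation of the circle S^1.)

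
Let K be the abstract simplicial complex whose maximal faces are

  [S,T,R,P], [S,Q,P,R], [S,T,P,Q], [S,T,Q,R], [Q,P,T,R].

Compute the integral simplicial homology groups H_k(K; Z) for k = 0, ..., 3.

H_0 ≅ Z,  H_1 = 0,  H_2 = 0,  H_3 ≅ Z.

K has 5 vertices, 10 edges, 10 triangles, 5 3-simplices.
rank ∂_0 = 0, rank ∂_1 = 4 ⇒ b_0 = 5 − 0 − 4 = 1; all invariant factors of ∂_1 are 1 so no torsion. So H_0 = Z.
rank ∂_1 = 4, rank ∂_2 = 6 ⇒ b_1 = 10 − 4 − 6 = 0; all invariant factors of ∂_2 are 1 so no torsion. So H_1 = 0.
rank ∂_2 = 6, rank ∂_3 = 4 ⇒ b_2 = 10 − 6 − 4 = 0; all invariant factors of ∂_3 are 1 so no torsion. So H_2 = 0.
rank ∂_3 = 4, rank ∂_4 = 0 ⇒ b_3 = 5 − 4 − 0 = 1. So H_3 = Z.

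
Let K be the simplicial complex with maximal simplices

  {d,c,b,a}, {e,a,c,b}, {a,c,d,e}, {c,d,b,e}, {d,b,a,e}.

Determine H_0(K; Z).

We work with the vertex ordering a < b < c < d < e. The simplices of K, each written with vertices in increasing order, are:

  0-simplices (5): a, b, c, d, e
  1-simplices (10): ab, ac, ad, ae, bc, bd, be, cd, ce, de
  2-simplices (10): abc, abd, abe, acd, ace, ade, bcd, bce, bde, cde
  3-simplices (5): abcd, abce, abde, acde, bcde

so the chain groups are C_0 ≅ Z^5, C_1 ≅ Z^10, C_2 ≅ Z^10, C_3 ≅ Z^5.

∂_1: C_1 → C_0 sends each edge [p,q] (with p < q) to q − p.
The resulting 5×10 matrix has rank 4, and its Smith normal form has invariant factors (1,1,1,1).

The boundary map ∂_2: C_2 → C_1 maps a triangle to the signed sum of its edges. For instance
  ∂ade = de − ae + ad,
  ∂bde = de − be + bd.
This gives a 10×10 integer matrix of rank 6; reducing to Smith normal form yields diagonal entries (1,1,1,1,1,1).

Boundary ∂_3: C_3 → C_2 sends each 3-simplex σ to the alternating sum Σ_i (−1)^i (σ with its i-th vertex removed). For instance
  ∂abcd = bcd − acd + abd − abc,
  ∂abde = bde − ade + abe − abd.
As a 10×5 matrix over Z this has rank 4, with invariant factors (1,1,1,1).

Now H_k = ker ∂_k / im ∂_{k+1}, so:

  H_0: rank C_0 − rank ∂_1 = 5 − 4 = 1, and the invariant factors of ∂_1 are all 1, so H_0 = Z.

(K is a triangulation of the 3-sphere S^3.)

H_0 ≅ Z.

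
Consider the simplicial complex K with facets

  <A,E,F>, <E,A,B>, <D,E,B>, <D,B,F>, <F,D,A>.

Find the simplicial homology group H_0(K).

Fix the vertex order A < B < D < E < F and write every simplex with vertices in increasing order. Then dim K = 2 and the simplices of K are:

  0-simplices (5): A, B, D, E, F
  1-simplices (10): AB, AD, AE, AF, BD, BE, BF, DE, DF, EF
  2-simplices (5): ABE, ADF, AEF, BDE, BDF

giving chain groups C_0 ≅ Z^5, C_1 ≅ Z^10, C_2 ≅ Z^5.

∂_1: C_1 → C_0 is given by ∂[p,q] = [q] − [p]. For instance
  ∂AF = F − A.
The 5×10 boundary matrix has rank 4 and Smith normal form diag(1,1,1,1).

Boundary ∂_2: C_2 → C_1 acts by ∂[p,q,r] = [q,r] − [p,r] + [p,q]. For instance
  ∂BDF = DF − BF + BD,
  ∂BDE = DE − BE + BD.
The resulting 10×5 matrix has rank 5, and its Smith normal form has invariant factors (1,1,1,1,1).

From H_k ≅ ker(∂_k) / im(∂_{k+1}) we obtain:

  H_0: rank C_0 − rank ∂_1 = 5 − 4 = 1, and the invariant factors of ∂_1 are all 1, so H_0 ≅ Z.

(K is a triangulation of the Möbius band.)

H_0 ≅ Z.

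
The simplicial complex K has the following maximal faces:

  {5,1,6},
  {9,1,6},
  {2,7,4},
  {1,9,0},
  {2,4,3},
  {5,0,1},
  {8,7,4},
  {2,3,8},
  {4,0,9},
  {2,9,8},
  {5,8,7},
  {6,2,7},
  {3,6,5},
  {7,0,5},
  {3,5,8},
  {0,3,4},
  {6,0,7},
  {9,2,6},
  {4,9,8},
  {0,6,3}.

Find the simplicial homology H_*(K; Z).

H_0 = Z,  H_1 = Z ⊕ Z/2,  H_2 = 0.

We work with the vertex ordering 0 < 1 < 2 < 3 < 4 < 5 < 6 < 7 < 8 < 9. The simplices of K, each written with vertices in increasing order, are:

  0-simplices (10): [0], [1], [2], [3], [4], [5], [6], [7], [8], [9]
  1-simplices (30): (30 of them)
  2-simplices (20): (20 of them)

so the chain groups are C_0 ≅ Z^10, C_1 ≅ Z^30, C_2 ≅ Z^20.

∂_1: C_1 → C_0 maps an edge to its endpoints' difference, ∂[p,q] = q − p.
The resulting 10×30 matrix has rank 9, and its Smith normal form has invariant factors (1,1,1,1,1,1,1,1,1).

Boundary ∂_2: C_2 → C_1 maps a triangle to the signed sum of its edges. For instance
  ∂[0,5,7] = [5,7] − [0,7] + [0,5],
  ∂[1,5,6] = [5,6] − [1,6] + [1,5].
As a 30×20 matrix over Z this has rank 20, with invariant factors (1,1,1,1,1,1,1,1,1,1,1,1,1,1,1,1,1,1,1,2).

Computing H_k = (kernel of ∂_k) / (image of ∂_{k+1}):

  H_0: rank C_0 − rank ∂_1 = 10 − 9 = 1, and the invariant factors of ∂_1 are all 1, so H_0 = Z.
  H_1: rank ker ∂_1 − rank ∂_2 = (30 − 9) − 20 = 1, and ∂_2 has invariant factor 2 > 1, so H_1 = Z ⊕ Z/2.
  H_2: rank ker ∂_2 − rank ∂_3 = (20 − 20) − 0 = 0, and there is no ∂_3, so H_2 = 0.

As a check, the Euler characteristic is 10 − 30 + 20 = 0, which agrees with 1 − 1 + 0 = 0.
(K is a triangulation of the Klein bottle.)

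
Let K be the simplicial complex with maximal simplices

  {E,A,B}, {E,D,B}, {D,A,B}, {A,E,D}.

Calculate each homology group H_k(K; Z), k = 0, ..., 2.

We work with the vertex ordering A < B < D < E. The simplices of K, each written with vertices in increasing order, are:

  0-simplices (4): A, B, D, E
  1-simplices (6): AB, AD, AE, BD, BE, DE
  2-simplices (4): ABD, ABE, ADE, BDE

so the chain groups are C_0 ≅ Z^4, C_1 ≅ Z^6, C_2 ≅ Z^4.

∂_1: C_1 → C_0 maps an edge to its endpoints' difference, ∂[p,q] = q − p. For instance
  ∂AB = B − A.
This gives a 4×6 integer matrix of rank 3; reducing to Smith normal form yields diagonal entries (1,1,1).

Boundary ∂_2: C_2 → C_1 acts by ∂[p,q,r] = [q,r] − [p,r] + [p,q]. For instance
  ∂ABD = BD − AD + AB,
  ∂BDE = DE − BE + BD.
This gives a 6×4 integer matrix of rank 3; reducing to Smith normal form yields diagonal entries (1,1,1).

From H_k ≅ ker(∂_k) / im(∂_{k+1}) we obtain:

  H_0: rank C_0 − rank ∂_1 = 4 − 3 = 1, and the invariant factors of ∂_1 are all 1, so H_0 = Z.
  H_1: rank ker ∂_1 − rank ∂_2 = (6 − 3) − 3 = 0, and the invariant factors of ∂_2 are all 1, so H_1 = 0.
  H_2: rank ker ∂_2 − rank ∂_3 = (4 − 3) − 0 = 1, and there is no ∂_3, so H_2 = Z.

(K is a triangulation of the 2-sphere S^2.)

H_0 ≅ Z,  H_1 = 0,  H_2 ≅ Z.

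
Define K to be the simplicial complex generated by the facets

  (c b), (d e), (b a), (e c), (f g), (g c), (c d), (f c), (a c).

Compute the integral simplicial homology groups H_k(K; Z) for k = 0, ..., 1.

H_0 = Z,  H_1 = Z^3.

We work with the vertex ordering a < b < c < d < e < f < g. The simplices of K, each written with vertices in increasing order, are:

  0-simplices (7): a, b, c, d, e, f, g
  1-simplices (9): ab, ac, bc, cd, ce, cf, cg, de, fg

so the chain groups are C_0 ≅ Z^7, C_1 ≅ Z^9.

Boundary ∂_1: C_1 → C_0 maps an edge to its endpoints' difference, ∂[p,q] = q − p.
The 7×9 boundary matrix has rank 6 and Smith normal form diag(1,1,1,1,1,1).

Computing H_k = (kernel of ∂_k) / (image of ∂_{k+1}):

  H_0: rank C_0 − rank ∂_1 = 7 − 6 = 1, and the invariant factors of ∂_1 are all 1, so H_0 = Z.
  H_1: rank ker ∂_1 − rank ∂_2 = (9 − 6) − 0 = 3, and there is no ∂_2, so H_1 = Z^3.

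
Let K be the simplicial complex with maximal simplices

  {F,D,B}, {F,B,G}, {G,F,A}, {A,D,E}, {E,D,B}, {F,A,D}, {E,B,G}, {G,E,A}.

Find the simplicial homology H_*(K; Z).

H_0 ≅ Z,  H_1 = 0,  H_2 ≅ Z.

Take the total order A < B < D < E < F < G on the vertex set. Then K (dimension 2) consists of the simplices:

  0-simplices (6): A, B, D, E, F, G
  1-simplices (12): AD, AE, AF, AG, BD, BE, BF, BG, DE, DF, EG, FG
  2-simplices (8): ADE, ADF, AEG, AFG, BDE, BDF, BEG, BFG

giving chain groups C_0 ≅ Z^6, C_1 ≅ Z^12, C_2 ≅ Z^8.

∂_1: C_1 → C_0 maps an edge to its endpoints' difference, ∂[p,q] = q − p.
The 6×12 boundary matrix has rank 5 and Smith normal form diag(1,1,1,1,1).

The boundary map ∂_2: C_2 → C_1 acts by ∂[p,q,r] = [q,r] − [p,r] + [p,q]. For instance
  ∂BEG = EG − BG + BE,
  ∂AEG = EG − AG + AE.
This gives a 12×8 integer matrix of rank 7; reducing to Smith normal form yields diagonal entries (1,1,1,1,1,1,1).

Now H_k = ker ∂_k / im ∂_{k+1}, so:

  H_0: rank C_0 − rank ∂_1 = 6 − 5 = 1, and the invariant factors of ∂_1 are all 1, so H_0 = Z.
  H_1: rank ker ∂_1 − rank ∂_2 = (12 − 5) − 7 = 0, and the invariant factors of ∂_2 are all 1, so H_1 = 0.
  H_2: rank ker ∂_2 − rank ∂_3 = (8 − 7) − 0 = 1, and there is no ∂_3, so H_2 = Z.

As a check, the Euler characteristic is 6 − 12 + 8 = 2, which agrees with 1 − 0 + 1 = 2.
(K is a triangulation of the 2-sphere S^2.)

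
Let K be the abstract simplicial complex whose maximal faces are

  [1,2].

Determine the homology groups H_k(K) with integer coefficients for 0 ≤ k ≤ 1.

H_0 = Z,  H_1 = 0.

Order the vertices as 1 < 2. Listing each simplex with vertices in this order, K has dimension 1 with simplices:

  0-simplices (2): [1], [2]
  1-simplices (1): [1,2]

so the chain groups are C_0 ≅ Z^2, C_1 ≅ Z^1.

The boundary map ∂_1: C_1 → C_0 is given by ∂[p,q] = [q] − [p].
This gives a 2×1 integer matrix of rank 1; reducing to Smith normal form yields diagonal entries (1).

Computing H_k = (kernel of ∂_k) / (image of ∂_{k+1}):

  H_0: rank C_0 − rank ∂_1 = 2 − 1 = 1, and the invariant factors of ∂_1 are all 1, so H_0 ≅ Z.
  H_1: rank ker ∂_1 − rank ∂_2 = (1 − 1) − 0 = 0, and there is no ∂_2, so H_1 ≅ 0.

As a check, the Euler characteristic is 2 − 1 = 1, which agrees with 1 − 0 = 1.
(K is a triangulation of the 1-simplex.)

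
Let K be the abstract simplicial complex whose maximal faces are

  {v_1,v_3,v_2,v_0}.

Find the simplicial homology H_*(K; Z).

H_0 = Z,  H_1 = 0,  H_2 = 0,  H_3 = 0.

Take the total order v_0 < v_1 < v_2 < v_3 on the vertex set. Then K (dimension 3) consists of the simplices:

  0-simplices (4): [v_0], [v_1], [v_2], [v_3]
  1-simplices (6): [v_0,v_1], [v_0,v_2], [v_0,v_3], [v_1,v_2], [v_1,v_3], [v_2,v_3]
  2-simplices (4): [v_0,v_1,v_2], [v_0,v_1,v_3], [v_0,v_2,v_3], [v_1,v_2,v_3]
  3-simplices (1): [v_0,v_1,v_2,v_3]

Hence C_0 ≅ Z^4, C_1 ≅ Z^6, C_2 ≅ Z^4, C_3 ≅ Z^1.

Boundary ∂_1: C_1 → C_0 sends each edge [p,q] (with p < q) to q − p.
The 4×6 boundary matrix has rank 3 and Smith normal form diag(1,1,1).

Boundary ∂_2: C_2 → C_1 acts by ∂[p,q,r] = [q,r] − [p,r] + [p,q]. For instance
  ∂[v_1,v_2,v_3] = [v_2,v_3] − [v_1,v_3] + [v_1,v_2],
  ∂[v_0,v_2,v_3] = [v_2,v_3] − [v_0,v_3] + [v_0,v_2].
As a 6×4 matrix over Z this has rank 3, with invariant factors (1,1,1).

The boundary map ∂_3: C_3 → C_2 sends each 3-simplex σ to the alternating sum Σ_i (−1)^i (σ with its i-th vertex removed). For instance
  ∂[v_0,v_1,v_2,v_3] = [v_1,v_2,v_3] − [v_0,v_2,v_3] + [v_0,v_1,v_3] − [v_0,v_1,v_2].
The 4×1 boundary matrix has rank 1 and Smith normal form diag(1).

From H_k ≅ ker(∂_k) / im(∂_{k+1}) we obtain:

  H_0: rank C_0 − rank ∂_1 = 4 − 3 = 1, and the invariant factors of ∂_1 are all 1, so H_0 = Z.
  H_1: rank ker ∂_1 − rank ∂_2 = (6 − 3) − 3 = 0, and the invariant factors of ∂_2 are all 1, so H_1 = 0.
  H_2: rank ker ∂_2 − rank ∂_3 = (4 − 3) − 1 = 0, and the invariant factors of ∂_3 are all 1, so H_2 = 0.
  H_3: rank ker ∂_3 − rank ∂_4 = (1 − 1) − 0 = 0, and there is no ∂_4, so H_3 = 0.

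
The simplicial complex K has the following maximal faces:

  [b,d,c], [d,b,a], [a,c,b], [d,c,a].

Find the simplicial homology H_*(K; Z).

We work with the vertex ordering a < b < c < d. The simplices of K, each written with vertices in increasing order, are:

  0-simplices (4): a, b, c, d
  1-simplices (6): ab, ac, ad, bc, bd, cd
  2-simplices (4): abc, abd, acd, bcd

Hence C_0 ≅ Z^4, C_1 ≅ Z^6, C_2 ≅ Z^4.

The boundary map ∂_1: C_1 → C_0 is given by ∂[p,q] = [q] − [p]. For instance
  ∂cd = d − c.
The resulting 4×6 matrix has rank 3, and its Smith normal form has invariant factors (1,1,1).

Boundary ∂_2: C_2 → C_1 acts by ∂[p,q,r] = [q,r] − [p,r] + [p,q]. For instance
  ∂bcd = cd − bd + bc,
  ∂abc = bc − ac + ab.
The 6×4 boundary matrix has rank 3 and Smith normal form diag(1,1,1).

Reading off H_k = ker ∂_k / im ∂_{k+1}:

  H_0: rank C_0 − rank ∂_1 = 4 − 3 = 1, and the invariant factors of ∂_1 are all 1, so H_0 = Z.
  H_1: rank ker ∂_1 − rank ∂_2 = (6 − 3) − 3 = 0, and the invariant factors of ∂_2 are all 1, so H_1 = 0.
  H_2: rank ker ∂_2 − rank ∂_3 = (4 − 3) − 0 = 1, and there is no ∂_3, so H_2 = Z.

(K is a triangulation of the 2-sphere S^2.)

H_0 ≅ Z,  H_1 = 0,  H_2 ≅ Z.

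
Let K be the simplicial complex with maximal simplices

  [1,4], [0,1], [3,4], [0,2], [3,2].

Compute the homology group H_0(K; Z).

Order the vertices as 0 < 1 < 2 < 3 < 4. Listing each simplex with vertices in this order, K has dimension 1 with simplices:

  0-simplices (5): [0], [1], [2], [3], [4]
  1-simplices (5): [0,1], [0,2], [1,4], [2,3], [3,4]

giving chain groups C_0 ≅ Z^5, C_1 ≅ Z^5.

The boundary map ∂_1: C_1 → C_0 sends each edge [p,q] (with p < q) to q − p.
The resulting 5×5 matrix has rank 4, and its Smith normal form has invariant factors (1,1,1,1).

Reading off H_k = ker ∂_k / im ∂_{k+1}:

  H_0: rank C_0 − rank ∂_1 = 5 − 4 = 1, and the invariant factors of ∂_1 are all 1, so H_0 = Z.

(K is a triangulation of the circle S^1.)

H_0 = Z.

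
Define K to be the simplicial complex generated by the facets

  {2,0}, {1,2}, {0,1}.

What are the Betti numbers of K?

Order the vertices as 0 < 1 < 2. Listing each simplex with vertices in this order, K has dimension 1 with simplices:

  0-simplices (3): [0], [1], [2]
  1-simplices (3): [0,1], [0,2], [1,2]

Hence C_0 ≅ Z^3, C_1 ≅ Z^3.

The boundary map ∂_1: C_1 → C_0 is given by ∂[p,q] = [q] − [p].
The resulting 3×3 matrix has rank 2, and its Smith normal form has invariant factors (1,1).

Now H_k = ker ∂_k / im ∂_{k+1}, so:

  H_0: rank C_0 − rank ∂_1 = 3 − 2 = 1, and the invariant factors of ∂_1 are all 1, so H_0 = Z.
  H_1: rank ker ∂_1 − rank ∂_2 = (3 − 2) − 0 = 1, and there is no ∂_2, so H_1 = Z.

Hence the Betti numbers are b_0 = 1, b_1 = 1.

b_0 = 1, b_1 = 1.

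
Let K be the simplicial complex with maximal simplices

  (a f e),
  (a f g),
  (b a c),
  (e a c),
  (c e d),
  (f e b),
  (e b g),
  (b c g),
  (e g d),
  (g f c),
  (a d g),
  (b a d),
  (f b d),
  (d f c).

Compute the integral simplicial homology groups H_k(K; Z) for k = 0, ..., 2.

K has 7 vertices, 21 edges, 14 triangles.
rank ∂_0 = 0, rank ∂_1 = 6 ⇒ b_0 = 7 − 0 − 6 = 1; all invariant factors of ∂_1 are 1 so no torsion. So H_0 ≅ Z.
rank ∂_1 = 6, rank ∂_2 = 13 ⇒ b_1 = 21 − 6 − 13 = 2; all invariant factors of ∂_2 are 1 so no torsion. So H_1 ≅ Z^2.
rank ∂_2 = 13, rank ∂_3 = 0 ⇒ b_2 = 14 − 13 − 0 = 1. So H_2 ≅ Z.

H_0 = Z,  H_1 = Z^2,  H_2 = Z.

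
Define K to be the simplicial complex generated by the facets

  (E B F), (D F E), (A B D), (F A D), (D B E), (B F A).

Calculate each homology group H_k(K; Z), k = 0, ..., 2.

H_0 ≅ Z,  H_1 = 0,  H_2 ≅ Z.

Order the vertices as A < B < D < E < F. Listing each simplex with vertices in this order, K has dimension 2 with simplices:

  0-simplices (5): A, B, D, E, F
  1-simplices (9): AB, AD, AF, BD, BE, BF, DE, DF, EF
  2-simplices (6): ABD, ABF, ADF, BDE, BEF, DEF

giving chain groups C_0 ≅ Z^5, C_1 ≅ Z^9, C_2 ≅ Z^6.

∂_1: C_1 → C_0 sends each edge [p,q] (with p < q) to q − p. For instance
  ∂DF = F − D.
The 5×9 boundary matrix has rank 4 and Smith normal form diag(1,1,1,1).

The boundary map ∂_2: C_2 → C_1 sends each 2-simplex [p,q,r] to [q,r] − [p,r] + [p,q]. For instance
  ∂BEF = EF − BF + BE,
  ∂ADF = DF − AF + AD.
The 9×6 boundary matrix has rank 5 and Smith normal form diag(1,1,1,1,1).

From H_k ≅ ker(∂_k) / im(∂_{k+1}) we obtain:

  H_0: rank C_0 − rank ∂_1 = 5 − 4 = 1, and the invariant factors of ∂_1 are all 1, so H_0 ≅ Z.
  H_1: rank ker ∂_1 − rank ∂_2 = (9 − 4) − 5 = 0, and the invariant factors of ∂_2 are all 1, so H_1 ≅ 0.
  H_2: rank ker ∂_2 − rank ∂_3 = (6 − 5) − 0 = 1, and there is no ∂_3, so H_2 ≅ Z.

(K is a triangulation of the 2-sphere S^2.)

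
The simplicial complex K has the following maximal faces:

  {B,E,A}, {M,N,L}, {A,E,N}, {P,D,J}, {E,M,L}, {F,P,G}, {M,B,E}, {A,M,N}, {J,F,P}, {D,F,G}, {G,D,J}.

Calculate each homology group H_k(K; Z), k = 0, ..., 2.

Take the total order A < B < D < E < F < G < J < L < M < N < P on the vertex set. Then K (dimension 2) consists of the simplices:

  0-simplices (11): A, B, D, E, F, G, J, L, M, N, P
  1-simplices (22): AB, AE, AM, AN, BE, BM, DF, DG, DJ, DP, EL, EM, EN, FG, FJ, FP, GJ, GP, JP, LM, LN, MN
  2-simplices (11): ABE, AEN, AMN, BEM, DFG, DGJ, DJP, ELM, FGP, FJP, LMN

giving chain groups C_0 ≅ Z^11, C_1 ≅ Z^22, C_2 ≅ Z^11.

The boundary map ∂_1: C_1 → C_0 maps an edge to its endpoints' difference, ∂[p,q] = q − p. For instance
  ∂EL = L − E.
The 11×22 boundary matrix has rank 9 and Smith normal form diag(1,1,1,1,1,1,1,1,1).

∂_2: C_2 → C_1 acts by ∂[p,q,r] = [q,r] − [p,r] + [p,q]. For instance
  ∂DJP = JP − DP + DJ,
  ∂FGP = GP − FP + FG.
As a 22×11 matrix over Z this has rank 11, with invariant factors (1,1,1,1,1,1,1,1,1,1,1).

From H_k ≅ ker(∂_k) / im(∂_{k+1}) we obtain:

  H_0: rank C_0 − rank ∂_1 = 11 − 9 = 2, and the invariant factors of ∂_1 are all 1, so H_0 ≅ Z^2.
  H_1: rank ker ∂_1 − rank ∂_2 = (22 − 9) − 11 = 2, and the invariant factors of ∂_2 are all 1, so H_1 ≅ Z^2.
  H_2: rank ker ∂_2 − rank ∂_3 = (11 − 11) − 0 = 0, and there is no ∂_3, so H_2 ≅ 0.

(K is a triangulation of the disjoint union of the cylinder S^1 x I and the Möbius band.)

H_0 ≅ Z^2,  H_1 ≅ Z^2,  H_2 = 0.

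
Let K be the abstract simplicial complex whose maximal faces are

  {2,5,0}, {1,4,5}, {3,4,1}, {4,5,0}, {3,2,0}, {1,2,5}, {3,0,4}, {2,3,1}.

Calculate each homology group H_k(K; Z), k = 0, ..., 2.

H_0 = Z,  H_1 = 0,  H_2 = Z.

Order the vertices as 0 < 1 < 2 < 3 < 4 < 5. Listing each simplex with vertices in this order, K has dimension 2 with simplices:

  0-simplices (6): [0], [1], [2], [3], [4], [5]
  1-simplices (12): [0,2], [0,3], [0,4], [0,5], [1,2], [1,3], [1,4], [1,5], [2,3], [2,5], [3,4], [4,5]
  2-simplices (8): [0,2,3], [0,2,5], [0,3,4], [0,4,5], [1,2,3], [1,2,5], [1,3,4], [1,4,5]

giving chain groups C_0 ≅ Z^6, C_1 ≅ Z^12, C_2 ≅ Z^8.

Boundary ∂_1: C_1 → C_0 is given by ∂[p,q] = [q] − [p].
The 6×12 boundary matrix has rank 5 and Smith normal form diag(1,1,1,1,1).

∂_2: C_2 → C_1 acts by ∂[p,q,r] = [q,r] − [p,r] + [p,q]. For instance
  ∂[0,2,5] = [2,5] − [0,5] + [0,2],
  ∂[0,4,5] = [4,5] − [0,5] + [0,4].
This gives a 12×8 integer matrix of rank 7; reducing to Smith normal form yields diagonal entries (1,1,1,1,1,1,1).

Reading off H_k = ker ∂_k / im ∂_{k+1}:

  H_0: rank C_0 − rank ∂_1 = 6 − 5 = 1, and the invariant factors of ∂_1 are all 1, so H_0 ≅ Z.
  H_1: rank ker ∂_1 − rank ∂_2 = (12 − 5) − 7 = 0, and the invariant factors of ∂_2 are all 1, so H_1 ≅ 0.
  H_2: rank ker ∂_2 − rank ∂_3 = (8 − 7) − 0 = 1, and there is no ∂_3, so H_2 ≅ Z.

(K is a triangulation of the 2-sphere S^2.)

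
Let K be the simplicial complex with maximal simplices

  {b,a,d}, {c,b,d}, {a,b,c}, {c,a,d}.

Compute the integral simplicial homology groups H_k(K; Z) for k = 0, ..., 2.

H_0 ≅ Z,  H_1 = 0,  H_2 ≅ Z.

Order the vertices as a < b < c < d. Listing each simplex with vertices in this order, K has dimension 2 with simplices:

  0-simplices (4): a, b, c, d
  1-simplices (6): ab, ac, ad, bc, bd, cd
  2-simplices (4): abc, abd, acd, bcd

giving chain groups C_0 ≅ Z^4, C_1 ≅ Z^6, C_2 ≅ Z^4.

Boundary ∂_1: C_1 → C_0 maps an edge to its endpoints' difference, ∂[p,q] = q − p. For instance
  ∂ac = c − a.
The resulting 4×6 matrix has rank 3, and its Smith normal form has invariant factors (1,1,1).

The boundary map ∂_2: C_2 → C_1 sends each 2-simplex [p,q,r] to [q,r] − [p,r] + [p,q]. For instance
  ∂bcd = cd − bd + bc,
  ∂abc = bc − ac + ab.
The 6×4 boundary matrix has rank 3 and Smith normal form diag(1,1,1).

Computing H_k = (kernel of ∂_k) / (image of ∂_{k+1}):

  H_0: rank C_0 − rank ∂_1 = 4 − 3 = 1, and the invariant factors of ∂_1 are all 1, so H_0 = Z.
  H_1: rank ker ∂_1 − rank ∂_2 = (6 − 3) − 3 = 0, and the invariant factors of ∂_2 are all 1, so H_1 = 0.
  H_2: rank ker ∂_2 − rank ∂_3 = (4 − 3) − 0 = 1, and there is no ∂_3, so H_2 = Z.

As a check, the Euler characteristic is 4 − 6 + 4 = 2, which agrees with 1 − 0 + 1 = 2.
(K is a triangulation of the 2-sphere S^2.)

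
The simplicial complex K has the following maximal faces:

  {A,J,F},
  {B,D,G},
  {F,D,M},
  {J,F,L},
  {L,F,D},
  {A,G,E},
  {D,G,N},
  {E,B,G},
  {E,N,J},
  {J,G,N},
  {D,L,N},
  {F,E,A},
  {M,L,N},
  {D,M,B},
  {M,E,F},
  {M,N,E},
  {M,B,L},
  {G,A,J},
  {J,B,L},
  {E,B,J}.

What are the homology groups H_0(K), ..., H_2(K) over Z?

H_0 = Z,  H_1 = Z ⊕ Z_2,  H_2 = 0.

We work with the vertex ordering A < B < D < E < F < G < J < L < M < N. The simplices of K, each written with vertices in increasing order, are:

  0-simplices (10): A, B, D, E, F, G, J, L, M, N
  1-simplices (30): AE, AF, AG, AJ, BD, BE, BG, BJ, BL, BM, DF, DG, DL, DM, DN, EF, EG, EJ, EM, EN, FJ, FL, FM, GJ, GN, JL, JN, LM, LN, MN
  2-simplices (20): AEF, AEG, AFJ, AGJ, BDG, BDM, BEG, BEJ, BJL, BLM, DFL, DFM, DGN, DLN, EFM, EJN, EMN, FJL, GJN, LMN

Hence C_0 ≅ Z^10, C_1 ≅ Z^30, C_2 ≅ Z^20.

∂_1: C_1 → C_0 sends each edge [p,q] (with p < q) to q − p. For instance
  ∂AE = E − A.
As a 10×30 matrix over Z this has rank 9, with invariant factors (1,1,1,1,1,1,1,1,1).

Boundary ∂_2: C_2 → C_1 sends each 2-simplex [p,q,r] to [q,r] − [p,r] + [p,q]. For instance
  ∂DFL = FL − DL + DF,
  ∂AFJ = FJ − AJ + AF.
The resulting 30×20 matrix has rank 20, and its Smith normal form has invariant factors (1,1,1,1,1,1,1,1,1,1,1,1,1,1,1,1,1,1,1,2).

From H_k ≅ ker(∂_k) / im(∂_{k+1}) we obtain:

  H_0: rank C_0 − rank ∂_1 = 10 − 9 = 1, and the invariant factors of ∂_1 are all 1, so H_0 = Z.
  H_1: rank ker ∂_1 − rank ∂_2 = (30 − 9) − 20 = 1, and ∂_2 has invariant factor 2 > 1, so H_1 = Z ⊕ Z_2.
  H_2: rank ker ∂_2 − rank ∂_3 = (20 − 20) − 0 = 0, and there is no ∂_3, so H_2 = 0.

(K is a triangulation of the Klein bottle.)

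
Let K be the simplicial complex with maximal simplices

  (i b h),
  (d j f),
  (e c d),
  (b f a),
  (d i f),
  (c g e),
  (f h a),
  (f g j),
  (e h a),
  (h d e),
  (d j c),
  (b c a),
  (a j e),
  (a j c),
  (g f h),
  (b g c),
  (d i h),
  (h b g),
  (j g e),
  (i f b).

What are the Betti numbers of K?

Take the total order a < b < c < d < e < f < g < h < i < j on the vertex set. Then K (dimension 2) consists of the simplices:

  0-simplices (10): a, b, c, d, e, f, g, h, i, j
  1-simplices (30): ab, ac, ae, af, ah, aj, bc, bf, bg, bh, bi, cd, ce, cg, cj, de, df, dh, di, dj, eg, eh, ej, fg, fh, fi, fj, gh, gj, hi
  2-simplices (20): abc, abf, acj, aeh, aej, afh, bcg, bfi, bgh, bhi, cde, cdj, ceg, deh, dfi, dfj, dhi, egj, fgh, fgj

Hence C_0 ≅ Z^10, C_1 ≅ Z^30, C_2 ≅ Z^20.

The boundary map ∂_1: C_1 → C_0 maps an edge to its endpoints' difference, ∂[p,q] = q − p. For instance
  ∂bg = g − b.
The 10×30 boundary matrix has rank 9 and Smith normal form diag(1,1,1,1,1,1,1,1,1).

Boundary ∂_2: C_2 → C_1 maps a triangle to the signed sum of its edges. For instance
  ∂fgj = gj − fj + fg,
  ∂cdj = dj − cj + cd.
This gives a 30×20 integer matrix of rank 20; reducing to Smith normal form yields diagonal entries (1,1,1,1,1,1,1,1,1,1,1,1,1,1,1,1,1,1,1,2).

From H_k ≅ ker(∂_k) / im(∂_{k+1}) we obtain:

  H_0: rank C_0 − rank ∂_1 = 10 − 9 = 1, and the invariant factors of ∂_1 are all 1, so H_0 ≅ Z.
  H_1: rank ker ∂_1 − rank ∂_2 = (30 − 9) − 20 = 1, and ∂_2 has invariant factor 2 > 1, so H_1 ≅ Z × Z/2.
  H_2: rank ker ∂_2 − rank ∂_3 = (20 − 20) − 0 = 0, and there is no ∂_3, so H_2 ≅ 0.

(K is a triangulation of the Klein bottle.)

Hence the Betti numbers are b_0 = 1, b_1 = 1, b_2 = 0.

b_0 = 1, b_1 = 1, b_2 = 0.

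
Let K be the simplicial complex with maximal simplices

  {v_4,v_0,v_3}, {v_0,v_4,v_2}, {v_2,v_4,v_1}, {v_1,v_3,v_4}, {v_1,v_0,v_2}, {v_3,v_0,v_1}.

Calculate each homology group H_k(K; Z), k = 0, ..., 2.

We work with the vertex ordering v_0 < v_1 < v_2 < v_3 < v_4. The simplices of K, each written with vertices in increasing order, are:

  0-simplices (5): [v_0], [v_1], [v_2], [v_3], [v_4]
  1-simplices (9): [v_0,v_1], [v_0,v_2], [v_0,v_3], [v_0,v_4], [v_1,v_2], [v_1,v_3], [v_1,v_4], [v_2,v_4], [v_3,v_4]
  2-simplices (6): [v_0,v_1,v_2], [v_0,v_1,v_3], [v_0,v_2,v_4], [v_0,v_3,v_4], [v_1,v_2,v_4], [v_1,v_3,v_4]

giving chain groups C_0 ≅ Z^5, C_1 ≅ Z^9, C_2 ≅ Z^6.

Boundary ∂_1: C_1 → C_0 maps an edge to its endpoints' difference, ∂[p,q] = q − p.
The resulting 5×9 matrix has rank 4, and its Smith normal form has invariant factors (1,1,1,1).

Boundary ∂_2: C_2 → C_1 acts by ∂[p,q,r] = [q,r] − [p,r] + [p,q]. For instance
  ∂[v_0,v_2,v_4] = [v_2,v_4] − [v_0,v_4] + [v_0,v_2],
  ∂[v_0,v_1,v_2] = [v_1,v_2] − [v_0,v_2] + [v_0,v_1].
The 9×6 boundary matrix has rank 5 and Smith normal form diag(1,1,1,1,1).

Computing H_k = (kernel of ∂_k) / (image of ∂_{k+1}):

  H_0: rank C_0 − rank ∂_1 = 5 − 4 = 1, and the invariant factors of ∂_1 are all 1, so H_0 ≅ Z.
  H_1: rank ker ∂_1 − rank ∂_2 = (9 − 4) − 5 = 0, and the invariant factors of ∂_2 are all 1, so H_1 ≅ 0.
  H_2: rank ker ∂_2 − rank ∂_3 = (6 − 5) − 0 = 1, and there is no ∂_3, so H_2 ≅ Z.

H_0 = Z,  H_1 = 0,  H_2 = Z.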